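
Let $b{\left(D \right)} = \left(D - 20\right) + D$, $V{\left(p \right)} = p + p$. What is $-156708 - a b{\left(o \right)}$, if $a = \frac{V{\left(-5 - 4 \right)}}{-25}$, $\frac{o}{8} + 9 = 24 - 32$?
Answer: $- \frac{3912444}{25} \approx -1.565 \cdot 10^{5}$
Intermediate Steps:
$o = -136$ ($o = -72 + 8 \left(24 - 32\right) = -72 + 8 \left(-8\right) = -72 - 64 = -136$)
$V{\left(p \right)} = 2 p$
$a = \frac{18}{25}$ ($a = \frac{2 \left(-5 - 4\right)}{-25} = 2 \left(-5 - 4\right) \left(- \frac{1}{25}\right) = 2 \left(-9\right) \left(- \frac{1}{25}\right) = \left(-18\right) \left(- \frac{1}{25}\right) = \frac{18}{25} \approx 0.72$)
$b{\left(D \right)} = -20 + 2 D$ ($b{\left(D \right)} = \left(-20 + D\right) + D = -20 + 2 D$)
$-156708 - a b{\left(o \right)} = -156708 - \frac{18 \left(-20 + 2 \left(-136\right)\right)}{25} = -156708 - \frac{18 \left(-20 - 272\right)}{25} = -156708 - \frac{18}{25} \left(-292\right) = -156708 - - \frac{5256}{25} = -156708 + \frac{5256}{25} = - \frac{3912444}{25}$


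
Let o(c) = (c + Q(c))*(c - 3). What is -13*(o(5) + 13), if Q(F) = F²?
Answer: -949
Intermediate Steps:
o(c) = (-3 + c)*(c + c²) (o(c) = (c + c²)*(c - 3) = (c + c²)*(-3 + c) = (-3 + c)*(c + c²))
-13*(o(5) + 13) = -13*(5*(-3 + 5² - 2*5) + 13) = -13*(5*(-3 + 25 - 10) + 13) = -13*(5*12 + 13) = -13*(60 + 13) = -13*73 = -949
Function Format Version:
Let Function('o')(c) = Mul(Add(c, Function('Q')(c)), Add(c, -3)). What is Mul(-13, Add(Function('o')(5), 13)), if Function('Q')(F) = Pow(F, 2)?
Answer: -949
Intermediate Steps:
Function('o')(c) = Mul(Add(-3, c), Add(c, Pow(c, 2))) (Function('o')(c) = Mul(Add(c, Pow(c, 2)), Add(c, -3)) = Mul(Add(c, Pow(c, 2)), Add(-3, c)) = Mul(Add(-3, c), Add(c, Pow(c, 2))))
Mul(-13, Add(Function('o')(5), 13)) = Mul(-13, Add(Mul(5, Add(-3, Pow(5, 2), Mul(-2, 5))), 13)) = Mul(-13, Add(Mul(5, Add(-3, 25, -10)), 13)) = Mul(-13, Add(Mul(5, 12), 13)) = Mul(-13, Add(60, 13)) = Mul(-13, 73) = -949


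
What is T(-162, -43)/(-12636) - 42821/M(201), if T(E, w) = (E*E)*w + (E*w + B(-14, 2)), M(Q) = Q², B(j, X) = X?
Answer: 1243600138/14180751 ≈ 87.696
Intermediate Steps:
T(E, w) = 2 + E*w + w*E² (T(E, w) = (E*E)*w + (E*w + 2) = E²*w + (2 + E*w) = w*E² + (2 + E*w) = 2 + E*w + w*E²)
T(-162, -43)/(-12636) - 42821/M(201) = (2 - 162*(-43) - 43*(-162)²)/(-12636) - 42821/(201²) = (2 + 6966 - 43*26244)*(-1/12636) - 42821/40401 = (2 + 6966 - 1128492)*(-1/12636) - 42821*1/40401 = -1121524*(-1/12636) - 42821/40401 = 280381/3159 - 42821/40401 = 1243600138/14180751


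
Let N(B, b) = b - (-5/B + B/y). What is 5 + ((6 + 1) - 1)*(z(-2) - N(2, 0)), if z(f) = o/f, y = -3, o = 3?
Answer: -23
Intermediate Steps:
N(B, b) = b + 5/B + B/3 (N(B, b) = b - (-5/B + B/(-3)) = b - (-5/B + B*(-1/3)) = b - (-5/B - B/3) = b + (5/B + B/3) = b + 5/B + B/3)
z(f) = 3/f
5 + ((6 + 1) - 1)*(z(-2) - N(2, 0)) = 5 + ((6 + 1) - 1)*(3/(-2) - (0 + 5/2 + (1/3)*2)) = 5 + (7 - 1)*(3*(-1/2) - (0 + 5*(1/2) + 2/3)) = 5 + 6*(-3/2 - (0 + 5/2 + 2/3)) = 5 + 6*(-3/2 - 1*19/6) = 5 + 6*(-3/2 - 19/6) = 5 + 6*(-14/3) = 5 - 28 = -23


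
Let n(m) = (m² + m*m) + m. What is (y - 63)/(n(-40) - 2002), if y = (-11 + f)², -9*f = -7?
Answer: 3361/93798 ≈ 0.035832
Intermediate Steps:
f = 7/9 (f = -⅑*(-7) = 7/9 ≈ 0.77778)
n(m) = m + 2*m² (n(m) = (m² + m²) + m = 2*m² + m = m + 2*m²)
y = 8464/81 (y = (-11 + 7/9)² = (-92/9)² = 8464/81 ≈ 104.49)
(y - 63)/(n(-40) - 2002) = (8464/81 - 63)/(-40*(1 + 2*(-40)) - 2002) = 3361/(81*(-40*(1 - 80) - 2002)) = 3361/(81*(-40*(-79) - 2002)) = 3361/(81*(3160 - 2002)) = (3361/81)/1158 = (3361/81)*(1/1158) = 3361/93798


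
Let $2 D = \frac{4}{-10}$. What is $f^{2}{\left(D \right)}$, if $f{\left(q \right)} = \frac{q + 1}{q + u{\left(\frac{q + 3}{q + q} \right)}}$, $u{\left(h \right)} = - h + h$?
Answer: $16$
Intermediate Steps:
$D = - \frac{1}{5}$ ($D = \frac{4 \frac{1}{-10}}{2} = \frac{4 \left(- \frac{1}{10}\right)}{2} = \frac{1}{2} \left(- \frac{2}{5}\right) = - \frac{1}{5} \approx -0.2$)
$u{\left(h \right)} = 0$
$f{\left(q \right)} = \frac{1 + q}{q}$ ($f{\left(q \right)} = \frac{q + 1}{q + 0} = \frac{1 + q}{q}$)
$f^{2}{\left(D \right)} = \left(\frac{1 - \frac{1}{5}}{- \frac{1}{5}}\right)^{2} = \left(\left(-5\right) \frac{4}{5}\right)^{2} = \left(-4\right)^{2} = 16$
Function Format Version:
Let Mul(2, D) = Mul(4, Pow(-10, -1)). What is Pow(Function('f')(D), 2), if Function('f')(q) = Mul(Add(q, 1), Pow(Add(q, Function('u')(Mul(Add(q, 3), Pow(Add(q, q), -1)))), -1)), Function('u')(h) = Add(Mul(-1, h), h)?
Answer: 16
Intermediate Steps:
D = Rational(-1, 5) (D = Mul(Rational(1, 2), Mul(4, Pow(-10, -1))) = Mul(Rational(1, 2), Mul(4, Rational(-1, 10))) = Mul(Rational(1, 2), Rational(-2, 5)) = Rational(-1, 5) ≈ -0.20000)
Function('u')(h) = 0
Function('f')(q) = Mul(Pow(q, -1), Add(1, q)) (Function('f')(q) = Mul(Add(q, 1), Pow(Add(q, 0), -1)) = Mul(Add(1, q), Pow(q, -1)) = Mul(Pow(q, -1), Add(1, q)))
Pow(Function('f')(D), 2) = Pow(Mul(Pow(Rational(-1, 5), -1), Add(1, Rational(-1, 5))), 2) = Pow(Mul(-5, Rational(4, 5)), 2) = Pow(-4, 2) = 16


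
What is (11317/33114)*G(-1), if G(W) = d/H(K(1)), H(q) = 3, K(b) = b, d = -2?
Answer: -11317/49671 ≈ -0.22784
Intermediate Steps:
G(W) = -2/3
(11317/33114)*G(-1) = (11317/33114)*(-2/3) = -11317/49671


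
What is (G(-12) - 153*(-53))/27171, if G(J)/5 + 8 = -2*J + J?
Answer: 8129/27171 ≈ 0.29918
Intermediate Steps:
G(J) = -40 - 5*J (G(J) = -40 + 5*(-2*J + J) = -40 + 5*(-J) = -40 - 5*J)
(G(-12) - 153*(-53))/27171 = ((-40 - 5*(-12)) - 153*(-53))/27171 = ((-40 + 60) + 8109)*(1/27171) = (20 + 8109)*(1/27171) = 8129*(1/27171) = 8129/27171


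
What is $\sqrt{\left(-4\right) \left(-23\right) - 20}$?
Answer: $6 \sqrt{2} \approx 8.4853$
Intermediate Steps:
$\sqrt{\left(-4\right) \left(-23\right) - 20} = \sqrt{92 - 20} = \sqrt{72} = 6 \sqrt{2}$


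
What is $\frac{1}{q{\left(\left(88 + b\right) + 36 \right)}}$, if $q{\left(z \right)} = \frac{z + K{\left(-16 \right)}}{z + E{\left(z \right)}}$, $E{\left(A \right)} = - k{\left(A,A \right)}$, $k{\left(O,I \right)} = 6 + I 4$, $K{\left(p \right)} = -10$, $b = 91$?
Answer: $- \frac{651}{205} \approx -3.1756$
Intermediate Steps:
$k{\left(O,I \right)} = 6 + 4 I$
$E{\left(A \right)} = -6 - 4 A$ ($E{\left(A \right)} = - (6 + 4 A) = -6 - 4 A$)
$q{\left(z \right)} = \frac{-10 + z}{-6 - 3 z}$ ($q{\left(z \right)} = \frac{z - 10}{z - \left(6 + 4 z\right)} = \frac{-10 + z}{-6 - 3 z}$)
$\frac{1}{q{\left(\left(88 + b\right) + 36 \right)}} = \frac{1}{\frac{1}{3} \frac{1}{2 + \left(\left(88 + 91\right) + 36\right)} \left(10 - \left(\left(88 + 91\right) + 36\right)\right)} = \frac{1}{\frac{1}{3} \frac{1}{2 + \left(179 + 36\right)} \left(10 - \left(179 + 36\right)\right)} = \frac{1}{\frac{1}{3} \frac{1}{2 + 215} \left(10 - 215\right)} = \frac{1}{\frac{1}{3} \cdot \frac{1}{217} \left(10 - 215\right)} = \frac{1}{\frac{1}{3} \cdot \frac{1}{217} \left(-205\right)} = \frac{1}{- \frac{205}{651}} = - \frac{651}{205}$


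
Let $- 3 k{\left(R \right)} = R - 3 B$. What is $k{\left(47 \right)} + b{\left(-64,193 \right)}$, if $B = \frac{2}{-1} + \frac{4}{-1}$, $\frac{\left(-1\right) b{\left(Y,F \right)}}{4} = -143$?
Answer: $\frac{1651}{3} \approx 550.33$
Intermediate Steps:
$b{\left(Y,F \right)} = 572$ ($b{\left(Y,F \right)} = \left(-4\right) \left(-143\right) = 572$)
$B = -6$ ($B = 2 \left(-1\right) + 4 \left(-1\right) = -2 - 4 = -6$)
$k{\left(R \right)} = -6 - \frac{R}{3}$ ($k{\left(R \right)} = - \frac{R - -18}{3} = - \frac{R + 18}{3} = - \frac{18 + R}{3} = -6 - \frac{R}{3}$)
$k{\left(47 \right)} + b{\left(-64,193 \right)} = \left(-6 - \frac{47}{3}\right) + 572 = - \frac{65}{3} + 572 = \frac{1651}{3}$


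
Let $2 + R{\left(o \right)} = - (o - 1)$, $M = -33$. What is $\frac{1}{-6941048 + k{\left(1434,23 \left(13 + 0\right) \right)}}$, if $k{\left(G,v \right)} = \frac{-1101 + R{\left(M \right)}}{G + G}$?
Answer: $- \frac{2868}{19906926733} \approx -1.4407 \cdot 10^{-7}$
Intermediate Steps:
$R{\left(o \right)} = -1 - o$ ($R{\left(o \right)} = -2 - \left(o - 1\right) = -2 - \left(-1 + o\right) = -1 - o$)
$k{\left(G,v \right)} = - \frac{1069}{2 G}$ ($k{\left(G,v \right)} = \frac{-1101 - -32}{G + G} = \frac{-1101 + \left(-1 + 33\right)}{2 G} = \left(-1101 + 32\right) \frac{1}{2 G} = - 1069 \frac{1}{2 G} = - \frac{1069}{2 G}$)
$\frac{1}{-6941048 + k{\left(1434,23 \left(13 + 0\right) \right)}} = \frac{1}{-6941048 - \frac{1069}{2 \cdot 1434}} = \frac{1}{-6941048 - \frac{1069}{2868}} = \frac{1}{- \frac{19906926733}{2868}} = - \frac{2868}{19906926733}$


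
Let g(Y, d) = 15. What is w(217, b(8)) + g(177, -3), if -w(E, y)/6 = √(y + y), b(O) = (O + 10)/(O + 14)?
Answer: 15 - 18*√22/11 ≈ 7.3248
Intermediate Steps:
b(O) = (10 + O)/(14 + O)
w(E, y) = -6*√2*√y (w(E, y) = -6*√(y + y) = -6*√2*√y)
w(217, b(8)) + g(177, -3) = -6*√2*√((10 + 8)/(14 + 8)) + 15 = -6*√2*√(18/22) + 15 = -6*√2*√((1/22)*18) + 15 = -6*√2*√(9/11) + 15 = -6*√2*3*√11/11 + 15 = -18*√22/11 + 15 = 15 - 18*√22/11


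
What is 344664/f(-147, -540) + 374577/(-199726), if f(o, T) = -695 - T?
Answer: -68896421499/30957530 ≈ -2225.5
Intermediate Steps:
344664/f(-147, -540) + 374577/(-199726) = 344664/(-695 - 1*(-540)) + 374577/(-199726) = 344664/(-695 + 540) + 374577*(-1/199726) = 344664/(-155) - 374577/199726 = 344664*(-1/155) - 374577/199726 = -344664/155 - 374577/199726 = -68896421499/30957530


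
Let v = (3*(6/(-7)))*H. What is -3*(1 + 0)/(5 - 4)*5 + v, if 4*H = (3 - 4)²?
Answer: -219/14 ≈ -15.643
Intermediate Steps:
H = ¼ (H = (3 - 4)²/4 = (¼)*(-1)² = (¼)*1 = ¼ ≈ 0.25000)
v = -9/14 (v = (3*(6/(-7)))*(¼) = (3*(6*(-⅐)))*(¼) = (3*(-6/7))*(¼) = -18/7*¼ = -9/14 ≈ -0.64286)
-3*(1 + 0)/(5 - 4)*5 + v = -3*(1 + 0)/(5 - 4)*5 - 9/14 = -3/1*5 - 9/14 = -3*5 - 9/14 = -15 - 9/14 = -219/14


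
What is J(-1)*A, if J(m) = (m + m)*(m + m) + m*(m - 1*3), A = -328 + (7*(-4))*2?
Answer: -3072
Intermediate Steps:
A = -384 (A = -328 - 28*2 = -328 - 56 = -384)
J(m) = 4*m² + m*(-3 + m) (J(m) = (2*m)*(2*m) + m*(m - 3) = 4*m² + m*(-3 + m))
J(-1)*A = -(-3 + 5*(-1))*(-384) = -(-3 - 5)*(-384) = -1*(-8)*(-384) = 8*(-384) = -3072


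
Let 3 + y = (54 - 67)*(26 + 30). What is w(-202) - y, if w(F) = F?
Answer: 529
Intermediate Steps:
y = -731 (y = -3 + (54 - 67)*(26 + 30) = -3 - 13*56 = -3 - 728 = -731)
w(-202) - y = -202 - 1*(-731) = -202 + 731 = 529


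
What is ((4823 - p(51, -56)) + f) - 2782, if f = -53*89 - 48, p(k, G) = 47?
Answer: -2771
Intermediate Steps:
f = -4765 (f = -4717 - 48 = -4765)
((4823 - p(51, -56)) + f) - 2782 = ((4823 - 1*47) - 4765) - 2782 = ((4823 - 47) - 4765) - 2782 = (4776 - 4765) - 2782 = 11 - 2782 = -2771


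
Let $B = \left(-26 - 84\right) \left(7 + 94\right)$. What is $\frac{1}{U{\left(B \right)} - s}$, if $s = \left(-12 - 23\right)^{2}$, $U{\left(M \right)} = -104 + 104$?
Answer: $- \frac{1}{1225} \approx -0.00081633$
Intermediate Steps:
$B = -11110$ ($B = \left(-110\right) 101 = -11110$)
$U{\left(M \right)} = 0$
$s = 1225$ ($s = \left(-35\right)^{2} = 1225$)
$\frac{1}{U{\left(B \right)} - s} = \frac{1}{0 - 1225} = \frac{1}{-1225} = - \frac{1}{1225}$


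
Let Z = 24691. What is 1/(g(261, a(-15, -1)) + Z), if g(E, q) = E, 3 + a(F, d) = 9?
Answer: 1/24952 ≈ 4.0077e-5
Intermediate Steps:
a(F, d) = 6 (a(F, d) = -3 + 9 = 6)
1/(g(261, a(-15, -1)) + Z) = 1/(261 + 24691) = 1/24952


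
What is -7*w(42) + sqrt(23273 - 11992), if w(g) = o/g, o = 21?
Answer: -7/2 + sqrt(11281) ≈ 102.71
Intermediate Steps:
w(g) = 21/g
-7*w(42) + sqrt(23273 - 11992) = -147/42 + sqrt(23273 - 11992) = -147/42 + sqrt(11281) = -7*1/2 + sqrt(11281) = -7/2 + sqrt(11281)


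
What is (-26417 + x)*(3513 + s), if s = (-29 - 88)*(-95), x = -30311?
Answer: -829817184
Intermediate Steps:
s = 11115 (s = -117*(-95) = 11115)
(-26417 + x)*(3513 + s) = (-26417 - 30311)*(3513 + 11115) = -56728*14628 = -829817184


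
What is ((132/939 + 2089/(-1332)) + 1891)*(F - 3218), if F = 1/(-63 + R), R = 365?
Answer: -255201573258115/41969544 ≈ -6.0806e+6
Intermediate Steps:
F = 1/302 (F = 1/(-63 + 365) = 1/302 ≈ 0.0033113)
((132/939 + 2089/(-1332)) + 1891)*(F - 3218) = ((132/939 + 2089/(-1332)) + 1891)*(1/302 - 3218) = ((132*(1/939) + 2089*(-1/1332)) + 1891)*(-971835/302) = ((44/313 - 2089/1332) + 1891)*(-971835/302) = (-595249/416916 + 1891)*(-971835/302) = (787792907/416916)*(-971835/302) = -255201573258115/41969544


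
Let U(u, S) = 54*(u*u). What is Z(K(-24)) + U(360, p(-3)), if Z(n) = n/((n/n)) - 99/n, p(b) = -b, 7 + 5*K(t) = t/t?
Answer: 69984813/10 ≈ 6.9985e+6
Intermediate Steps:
K(t) = -6/5 (K(t) = -7/5 + (t/t)/5 = -7/5 + (1/5)*1 = -7/5 + 1/5 = -6/5)
U(u, S) = 54*u**2
Z(n) = n - 99/n (Z(n) = n/1 - 99/n = n*1 - 99/n = n - 99/n)
Z(K(-24)) + U(360, p(-3)) = (-6/5 - 99/(-6/5)) + 54*360**2 = (-6/5 - 99*(-5/6)) + 54*129600 = (-6/5 + 165/2) + 6998400 = 813/10 + 6998400 = 69984813/10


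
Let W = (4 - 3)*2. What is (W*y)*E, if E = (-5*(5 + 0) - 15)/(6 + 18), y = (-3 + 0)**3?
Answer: 90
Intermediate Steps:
W = 2 (W = 1*2 = 2)
y = -27 (y = (-3)**3 = -27)
E = -5/3 (E = (-5*5 - 15)/24 = (-25 - 15)*(1/24) = -40*1/24 = -5/3 ≈ -1.6667)
(W*y)*E = (2*(-27))*(-5/3) = -54*(-5/3) = 90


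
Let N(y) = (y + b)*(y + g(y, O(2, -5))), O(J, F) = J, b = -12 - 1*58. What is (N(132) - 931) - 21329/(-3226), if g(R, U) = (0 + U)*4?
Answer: 25019603/3226 ≈ 7755.6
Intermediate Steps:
b = -70 (b = -12 - 58 = -70)
g(R, U) = 4*U (g(R, U) = U*4 = 4*U)
N(y) = (-70 + y)*(8 + y) (N(y) = (y - 70)*(y + 4*2) = (-70 + y)*(y + 8) = (-70 + y)*(8 + y))
(N(132) - 931) - 21329/(-3226) = ((-560 + 132² - 62*132) - 931) - 21329/(-3226) = ((-560 + 17424 - 8184) - 931) - 21329*(-1/3226) = (8680 - 931) + 21329/3226 = 7749 + 21329/3226 = 25019603/3226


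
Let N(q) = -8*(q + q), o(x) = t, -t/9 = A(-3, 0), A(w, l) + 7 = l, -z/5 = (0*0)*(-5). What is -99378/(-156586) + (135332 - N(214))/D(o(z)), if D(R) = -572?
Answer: -2708800350/11195899 ≈ -241.95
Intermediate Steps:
z = 0 (z = -5*0*0*(-5) = -0*(-5) = -5*0 = 0)
A(w, l) = -7 + l
t = 63 (t = -9*(-7 + 0) = -9*(-7) = 63)
o(x) = 63
N(q) = -16*q
-99378/(-156586) + (135332 - N(214))/D(o(z)) = -99378/(-156586) + (135332 - (-16)*214)/(-572) = -99378*(-1/156586) + (135332 - 1*(-3424))*(-1/572) = 49689/78293 + (135332 + 3424)*(-1/572) = 49689/78293 + 138756*(-1/572) = 49689/78293 - 34689/143 = -2708800350/11195899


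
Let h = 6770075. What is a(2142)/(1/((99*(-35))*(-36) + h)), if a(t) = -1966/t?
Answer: -6777603145/1071 ≈ -6.3283e+6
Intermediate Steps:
a(2142)/(1/((99*(-35))*(-36) + h)) = (-1966/2142)/(1/((99*(-35))*(-36) + 6770075)) = (-1966*1/2142)/(1/(-3465*(-36) + 6770075)) = -983/(1071*(1/(124740 + 6770075))) = -983/(1071*(1/6894815)) = -983/(1071*1/6894815) = -983/1071*6894815 = -6777603145/1071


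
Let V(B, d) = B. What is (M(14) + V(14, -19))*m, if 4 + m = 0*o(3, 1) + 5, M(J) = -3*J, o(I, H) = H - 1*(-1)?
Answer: -28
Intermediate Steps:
o(I, H) = 1 + H (o(I, H) = H + 1 = 1 + H)
m = 1 (m = -4 + (0*(1 + 1) + 5) = -4 + (0*2 + 5) = -4 + (0 + 5) = -4 + 5 = 1)
(M(14) + V(14, -19))*m = (-3*14 + 14)*1 = (-42 + 14)*1 = -28*1 = -28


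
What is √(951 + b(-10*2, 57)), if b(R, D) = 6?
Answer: √957 ≈ 30.935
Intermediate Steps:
√(951 + b(-10*2, 57)) = √(951 + 6) = √957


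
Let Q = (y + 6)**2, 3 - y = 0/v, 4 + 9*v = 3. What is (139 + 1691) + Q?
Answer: 1911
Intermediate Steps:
v = -1/9 (v = -4/9 + (1/9)*3 = -4/9 + 1/3 = -1/9 ≈ -0.11111)
y = 3 (y = 3 - 0/(-1/9) = 3 - 0*(-9) = 3 - 1*0 = 3 + 0 = 3)
Q = 81 (Q = (3 + 6)**2 = 9**2 = 81)
(139 + 1691) + Q = (139 + 1691) + 81 = 1830 + 81 = 1911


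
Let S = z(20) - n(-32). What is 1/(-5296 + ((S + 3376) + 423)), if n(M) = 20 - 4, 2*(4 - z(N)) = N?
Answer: -1/1519 ≈ -0.00065833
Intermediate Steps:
z(N) = 4 - N/2
n(M) = 16
S = -22 (S = (4 - ½*20) - 1*16 = (4 - 10) - 16 = -6 - 16 = -22)
1/(-5296 + ((S + 3376) + 423)) = 1/(-5296 + ((-22 + 3376) + 423)) = 1/(-5296 + (3354 + 423)) = 1/(-5296 + 3777) = 1/(-1519) = -1/1519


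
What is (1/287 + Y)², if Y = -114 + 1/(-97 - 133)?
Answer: 56628589888809/4357320100 ≈ 12996.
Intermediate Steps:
Y = -26221/230 (Y = -114 + 1/(-230) = -114 - 1/230 = -26221/230 ≈ -114.00)
(1/287 + Y)² = (1/287 - 26221/230)² = (-7525197/66010)² = 56628589888809/4357320100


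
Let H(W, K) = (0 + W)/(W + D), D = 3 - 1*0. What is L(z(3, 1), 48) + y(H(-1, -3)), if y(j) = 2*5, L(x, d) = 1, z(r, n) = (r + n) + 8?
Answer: 11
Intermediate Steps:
z(r, n) = 8 + n + r (z(r, n) = (n + r) + 8 = 8 + n + r)
D = 3 (D = 3 + 0 = 3)
H(W, K) = W/(3 + W) (H(W, K) = (0 + W)/(W + 3) = W/(3 + W))
y(j) = 10
L(z(3, 1), 48) + y(H(-1, -3)) = 1 + 10 = 11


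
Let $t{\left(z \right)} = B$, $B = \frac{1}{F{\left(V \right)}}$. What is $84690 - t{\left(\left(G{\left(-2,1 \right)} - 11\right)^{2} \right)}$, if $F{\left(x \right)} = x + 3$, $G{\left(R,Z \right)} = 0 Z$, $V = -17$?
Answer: $\frac{1185661}{14} \approx 84690.0$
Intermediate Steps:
$G{\left(R,Z \right)} = 0$
$F{\left(x \right)} = 3 + x$
$B = - \frac{1}{14}$ ($B = \frac{1}{3 - 17} = \frac{1}{-14} = - \frac{1}{14} \approx -0.071429$)
$t{\left(z \right)} = - \frac{1}{14}$
$84690 - t{\left(\left(G{\left(-2,1 \right)} - 11\right)^{2} \right)} = 84690 - - \frac{1}{14} = 84690 + \frac{1}{14} = \frac{1185661}{14}$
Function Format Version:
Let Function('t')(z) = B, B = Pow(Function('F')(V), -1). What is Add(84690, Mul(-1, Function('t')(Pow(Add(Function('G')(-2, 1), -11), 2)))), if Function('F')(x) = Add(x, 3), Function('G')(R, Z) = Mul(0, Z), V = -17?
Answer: Rational(1185661, 14) ≈ 84690.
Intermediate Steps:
Function('G')(R, Z) = 0
Function('F')(x) = Add(3, x)
B = Rational(-1, 14) (B = Pow(Add(3, -17), -1) = Pow(-14, -1) = Rational(-1, 14) ≈ -0.071429)
Function('t')(z) = Rational(-1, 14)
Add(84690, Mul(-1, Function('t')(Pow(Add(Function('G')(-2, 1), -11), 2)))) = Add(84690, Mul(-1, Rational(-1, 14))) = Add(84690, Rational(1, 14)) = Rational(1185661, 14)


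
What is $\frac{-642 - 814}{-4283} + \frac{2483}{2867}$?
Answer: $\frac{14809041}{12279361} \approx 1.206$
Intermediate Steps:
$\frac{-642 - 814}{-4283} + \frac{2483}{2867} = \left(-642 - 814\right) \left(- \frac{1}{4283}\right) + 2483 \cdot \frac{1}{2867} = \left(-1456\right) \left(- \frac{1}{4283}\right) + \frac{2483}{2867} = \frac{1456}{4283} + \frac{2483}{2867} = \frac{14809041}{12279361}$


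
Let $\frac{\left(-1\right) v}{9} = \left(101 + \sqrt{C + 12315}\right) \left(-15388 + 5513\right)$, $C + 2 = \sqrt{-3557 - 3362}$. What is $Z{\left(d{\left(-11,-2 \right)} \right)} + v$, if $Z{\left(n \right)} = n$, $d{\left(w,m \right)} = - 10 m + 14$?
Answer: $8976409 + 88875 \sqrt{12313 + i \sqrt{6919}} \approx 1.8838 \cdot 10^{7} + 33311.0 i$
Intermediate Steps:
$C = -2 + i \sqrt{6919}$ ($C = -2 + \sqrt{-3557 - 3362} = -2 + \sqrt{-6919} = -2 + i \sqrt{6919} \approx -2.0 + 83.181 i$)
$d{\left(w,m \right)} = 14 - 10 m$
$v = 8976375 + 88875 \sqrt{12313 + i \sqrt{6919}}$ ($v = - 9 \left(101 + \sqrt{\left(-2 + i \sqrt{6919}\right) + 12315}\right) \left(-15388 + 5513\right) = - 9 \left(101 + \sqrt{12313 + i \sqrt{6919}}\right) \left(-9875\right) = - 9 \left(-997375 - 9875 \sqrt{12313 + i \sqrt{6919}}\right) = 8976375 + 88875 \sqrt{12313 + i \sqrt{6919}} \approx 1.8838 \cdot 10^{7} + 33311.0 i$)
$Z{\left(d{\left(-11,-2 \right)} \right)} + v = \left(14 - -20\right) + \left(8976375 + 88875 \sqrt{12313 + i \sqrt{6919}}\right) = \left(14 + 20\right) + \left(8976375 + 88875 \sqrt{12313 + i \sqrt{6919}}\right) = 34 + \left(8976375 + 88875 \sqrt{12313 + i \sqrt{6919}}\right) = 8976409 + 88875 \sqrt{12313 + i \sqrt{6919}}$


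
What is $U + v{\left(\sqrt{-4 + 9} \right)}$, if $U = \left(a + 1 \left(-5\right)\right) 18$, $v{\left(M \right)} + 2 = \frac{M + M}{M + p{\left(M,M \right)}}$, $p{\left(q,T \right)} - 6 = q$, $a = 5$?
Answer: $- \frac{13}{4} + \frac{3 \sqrt{5}}{4} \approx -1.5729$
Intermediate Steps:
$p{\left(q,T \right)} = 6 + q$
$v{\left(M \right)} = -2 + \frac{2 M}{6 + 2 M}$ ($v{\left(M \right)} = -2 + \frac{M + M}{M + \left(6 + M\right)} = -2 + \frac{2 M}{6 + 2 M}$)
$U = 0$ ($U = \left(5 + 1 \left(-5\right)\right) 18 = \left(5 - 5\right) 18 = 0 \cdot 18 = 0$)
$U + v{\left(\sqrt{-4 + 9} \right)} = 0 + \frac{-6 - \sqrt{-4 + 9}}{3 + \sqrt{-4 + 9}} = 0 + \frac{-6 - \sqrt{5}}{3 + \sqrt{5}} = \frac{-6 - \sqrt{5}}{3 + \sqrt{5}}$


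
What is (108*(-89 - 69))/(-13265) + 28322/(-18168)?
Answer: -32836289/120499260 ≈ -0.27250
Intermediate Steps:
(108*(-89 - 69))/(-13265) + 28322/(-18168) = (108*(-158))*(-1/13265) + 28322*(-1/18168) = -17064*(-1/13265) - 14161/9084 = 17064/13265 - 14161/9084 = -32836289/120499260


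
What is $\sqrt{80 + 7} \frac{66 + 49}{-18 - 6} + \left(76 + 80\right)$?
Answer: $156 - \frac{115 \sqrt{87}}{24} \approx 111.31$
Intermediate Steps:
$\sqrt{80 + 7} \frac{66 + 49}{-18 - 6} + \left(76 + 80\right) = \sqrt{87} \frac{115}{-24} + 156 = \sqrt{87} \cdot 115 \left(- \frac{1}{24}\right) + 156 = \sqrt{87} \left(- \frac{115}{24}\right) + 156 = - \frac{115 \sqrt{87}}{24} + 156 = 156 - \frac{115 \sqrt{87}}{24}$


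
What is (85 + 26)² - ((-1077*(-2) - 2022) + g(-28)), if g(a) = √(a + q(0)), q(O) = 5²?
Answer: 12189 - I*√3 ≈ 12189.0 - 1.732*I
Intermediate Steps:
q(O) = 25
g(a) = √(25 + a) (g(a) = √(a + 25) = √(25 + a))
(85 + 26)² - ((-1077*(-2) - 2022) + g(-28)) = (85 + 26)² - ((-1077*(-2) - 2022) + √(25 - 28)) = 111² - ((2154 - 2022) + √(-3)) = 12321 - (132 + I*√3) = 12321 + (-132 - I*√3) = 12189 - I*√3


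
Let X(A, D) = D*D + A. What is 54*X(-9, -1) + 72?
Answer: -360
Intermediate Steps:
X(A, D) = A + D² (X(A, D) = D² + A = A + D²)
54*X(-9, -1) + 72 = 54*(-9 + (-1)²) + 72 = 54*(-9 + 1) + 72 = 54*(-8) + 72 = -432 + 72 = -360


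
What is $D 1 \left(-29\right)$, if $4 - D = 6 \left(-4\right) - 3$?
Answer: $-899$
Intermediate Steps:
$D = 31$ ($D = 4 - \left(6 \left(-4\right) - 3\right) = 4 - \left(-24 - 3\right) = 4 - -27 = 4 + 27 = 31$)
$D 1 \left(-29\right) = 31 \cdot 1 \left(-29\right) = 31 \left(-29\right) = -899$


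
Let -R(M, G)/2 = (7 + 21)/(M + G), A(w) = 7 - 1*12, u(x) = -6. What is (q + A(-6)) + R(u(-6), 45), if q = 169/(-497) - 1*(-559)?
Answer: 10703759/19383 ≈ 552.22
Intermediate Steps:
q = 277654/497 (q = 169*(-1/497) + 559 = -169/497 + 559 = 277654/497 ≈ 558.66)
A(w) = -5 (A(w) = 7 - 12 = -5)
R(M, G) = -56/(G + M) (R(M, G) = -2*(7 + 21)/(M + G) = -56/(G + M))
(q + A(-6)) + R(u(-6), 45) = (277654/497 - 5) - 56/(45 - 6) = 275169/497 - 56/39 = 10703759/19383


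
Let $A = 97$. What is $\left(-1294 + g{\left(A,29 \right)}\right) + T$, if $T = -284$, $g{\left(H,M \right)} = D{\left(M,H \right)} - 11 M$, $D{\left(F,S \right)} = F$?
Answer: $-1868$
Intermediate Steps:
$g{\left(H,M \right)} = - 10 M$ ($g{\left(H,M \right)} = M - 11 M = - 10 M$)
$\left(-1294 + g{\left(A,29 \right)}\right) + T = \left(-1294 - 290\right) - 284 = -1584 - 284 = -1868$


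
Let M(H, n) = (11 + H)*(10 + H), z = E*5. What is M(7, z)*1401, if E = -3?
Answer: 428706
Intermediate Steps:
z = -15 (z = -3*5 = -15)
M(H, n) = (10 + H)*(11 + H)
M(7, z)*1401 = (110 + 7² + 21*7)*1401 = (110 + 49 + 147)*1401 = 306*1401 = 428706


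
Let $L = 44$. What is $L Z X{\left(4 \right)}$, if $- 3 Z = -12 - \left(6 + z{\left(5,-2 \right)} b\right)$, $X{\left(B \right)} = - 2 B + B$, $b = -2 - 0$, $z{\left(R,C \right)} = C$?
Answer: $- \frac{3872}{3} \approx -1290.7$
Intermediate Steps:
$b = -2$ ($b = -2 + 0 = -2$)
$X{\left(B \right)} = - B$
$Z = \frac{22}{3}$ ($Z = - \frac{-12 - \left(6 - -4\right)}{3} = - \frac{-12 - \left(6 + 4\right)}{3} = - \frac{-12 - 10}{3} = \left(- \frac{1}{3}\right) \left(-22\right) = \frac{22}{3} \approx 7.3333$)
$L Z X{\left(4 \right)} = 44 \cdot \frac{22}{3} \left(\left(-1\right) 4\right) = \frac{968}{3} \left(-4\right) = - \frac{3872}{3}$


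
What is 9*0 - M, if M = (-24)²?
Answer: -576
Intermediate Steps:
M = 576
9*0 - M = 9*0 - 1*576 = 0 - 576 = -576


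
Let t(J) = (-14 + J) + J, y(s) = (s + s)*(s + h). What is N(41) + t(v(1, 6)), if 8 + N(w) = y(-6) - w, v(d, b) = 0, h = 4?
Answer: -39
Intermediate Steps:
y(s) = 2*s*(4 + s) (y(s) = (s + s)*(s + 4) = (2*s)*(4 + s) = 2*s*(4 + s))
N(w) = 16 - w (N(w) = -8 + (2*(-6)*(4 - 6) - w) = -8 + (2*(-6)*(-2) - w) = -8 + (24 - w) = 16 - w)
t(J) = -14 + 2*J
N(41) + t(v(1, 6)) = (16 - 1*41) + (-14 + 2*0) = (16 - 41) + (-14 + 0) = -25 - 14 = -39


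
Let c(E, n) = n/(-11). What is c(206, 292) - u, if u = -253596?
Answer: 2789264/11 ≈ 2.5357e+5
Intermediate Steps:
c(E, n) = -n/11 (c(E, n) = n*(-1/11) = -n/11)
c(206, 292) - u = -1/11*292 - 1*(-253596) = -292/11 + 253596 = 2789264/11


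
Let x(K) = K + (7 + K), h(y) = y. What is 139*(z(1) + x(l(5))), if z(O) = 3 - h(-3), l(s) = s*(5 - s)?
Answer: 1807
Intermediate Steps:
z(O) = 6 (z(O) = 3 - 1*(-3) = 3 + 3 = 6)
x(K) = 7 + 2*K
139*(z(1) + x(l(5))) = 139*(6 + (7 + 2*(5*(5 - 1*5)))) = 139*(6 + (7 + 2*(5*(5 - 5)))) = 139*(6 + (7 + 2*(5*0))) = 139*(6 + (7 + 2*0)) = 139*(6 + (7 + 0)) = 139*(6 + 7) = 139*13 = 1807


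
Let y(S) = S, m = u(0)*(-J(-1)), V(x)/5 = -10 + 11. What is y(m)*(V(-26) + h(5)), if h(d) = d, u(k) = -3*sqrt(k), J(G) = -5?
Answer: 0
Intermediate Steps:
V(x) = 5 (V(x) = 5*(-10 + 11) = 5*1 = 5)
m = 0 (m = (-3*sqrt(0))*(-1*(-5)) = -3*0*5 = 0*5 = 0)
y(m)*(V(-26) + h(5)) = 0*(5 + 5) = 0*10 = 0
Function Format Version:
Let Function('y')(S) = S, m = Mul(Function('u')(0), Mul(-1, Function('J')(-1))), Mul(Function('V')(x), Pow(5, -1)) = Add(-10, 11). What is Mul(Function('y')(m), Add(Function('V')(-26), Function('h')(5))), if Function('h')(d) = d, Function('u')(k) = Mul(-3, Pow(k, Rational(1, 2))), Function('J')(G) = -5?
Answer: 0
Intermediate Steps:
Function('V')(x) = 5 (Function('V')(x) = Mul(5, Add(-10, 11)) = Mul(5, 1) = 5)
m = 0 (m = Mul(Mul(-3, Pow(0, Rational(1, 2))), Mul(-1, -5)) = Mul(Mul(-3, 0), 5) = Mul(0, 5) = 0)
Mul(Function('y')(m), Add(Function('V')(-26), Function('h')(5))) = Mul(0, Add(5, 5)) = Mul(0, 10) = 0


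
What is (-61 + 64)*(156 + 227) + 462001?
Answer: 463150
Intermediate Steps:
(-61 + 64)*(156 + 227) + 462001 = 3*383 + 462001 = 1149 + 462001 = 463150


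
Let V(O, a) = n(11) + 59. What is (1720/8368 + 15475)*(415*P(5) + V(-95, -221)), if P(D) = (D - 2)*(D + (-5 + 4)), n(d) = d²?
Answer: 41762627700/523 ≈ 7.9852e+7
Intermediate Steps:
P(D) = (-1 + D)*(-2 + D) (P(D) = (-2 + D)*(D - 1) = (-2 + D)*(-1 + D) = (-1 + D)*(-2 + D))
V(O, a) = 180 (V(O, a) = 11² + 59 = 121 + 59 = 180)
(1720/8368 + 15475)*(415*P(5) + V(-95, -221)) = (1720/8368 + 15475)*(415*(2 + 5² - 3*5) + 180) = (1720*(1/8368) + 15475)*(415*(2 + 25 - 15) + 180) = (215/1046 + 15475)*(415*12 + 180) = 16187065*(4980 + 180)/1046 = (16187065/1046)*5160 = 41762627700/523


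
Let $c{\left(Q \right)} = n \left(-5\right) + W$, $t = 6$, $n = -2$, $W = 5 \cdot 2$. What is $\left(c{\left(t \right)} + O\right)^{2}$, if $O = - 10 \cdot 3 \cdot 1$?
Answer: $100$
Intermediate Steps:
$W = 10$
$c{\left(Q \right)} = 20$ ($c{\left(Q \right)} = \left(-2\right) \left(-5\right) + 10 = 10 + 10 = 20$)
$O = -30$ ($O = \left(-10\right) 3 = -30$)
$\left(c{\left(t \right)} + O\right)^{2} = \left(20 - 30\right)^{2} = \left(-10\right)^{2} = 100$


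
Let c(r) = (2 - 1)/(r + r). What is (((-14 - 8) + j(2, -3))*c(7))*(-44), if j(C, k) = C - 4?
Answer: 528/7 ≈ 75.429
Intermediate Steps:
j(C, k) = -4 + C
c(r) = 1/(2*r)
(((-14 - 8) + j(2, -3))*c(7))*(-44) = (((-14 - 8) + (-4 + 2))*((½)/7))*(-44) = ((-22 - 2)*((½)*(⅐)))*(-44) = -24*1/14*(-44) = -12/7*(-44) = 528/7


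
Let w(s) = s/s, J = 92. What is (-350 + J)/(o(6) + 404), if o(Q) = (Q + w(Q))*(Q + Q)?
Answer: -129/244 ≈ -0.52869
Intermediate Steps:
w(s) = 1
o(Q) = 2*Q*(1 + Q) (o(Q) = (Q + 1)*(Q + Q) = (1 + Q)*(2*Q) = 2*Q*(1 + Q))
(-350 + J)/(o(6) + 404) = (-350 + 92)/(2*6*(1 + 6) + 404) = -258/(2*6*7 + 404) = -258/(84 + 404) = -258/488 = -258*1/488 = -129/244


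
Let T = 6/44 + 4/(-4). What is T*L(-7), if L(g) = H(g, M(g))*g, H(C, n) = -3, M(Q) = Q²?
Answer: -399/22 ≈ -18.136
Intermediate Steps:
L(g) = -3*g
T = -19/22 (T = 6*(1/44) + 4*(-¼) = 3/22 - 1 = -19/22 ≈ -0.86364)
T*L(-7) = -(-57)*(-7)/22 = -19/22*21 = -399/22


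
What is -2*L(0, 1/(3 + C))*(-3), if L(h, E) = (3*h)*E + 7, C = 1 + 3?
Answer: 42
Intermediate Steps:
C = 4
L(h, E) = 7 + 3*E*h (L(h, E) = 3*E*h + 7 = 7 + 3*E*h)
-2*L(0, 1/(3 + C))*(-3) = -2*(7 + 3*0/(3 + 4))*(-3) = -2*(7 + 3*0/7)*(-3) = -2*(7 + 3*(1/7)*0)*(-3) = -2*(7 + 0)*(-3) = -2*7*(-3) = -14*(-3) = 42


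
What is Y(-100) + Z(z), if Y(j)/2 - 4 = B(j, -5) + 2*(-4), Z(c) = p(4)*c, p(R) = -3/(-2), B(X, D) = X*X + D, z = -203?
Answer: 39355/2 ≈ 19678.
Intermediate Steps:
B(X, D) = D + X² (B(X, D) = X² + D = D + X²)
p(R) = 3/2 (p(R) = -3*(-½) = 3/2)
Z(c) = 3*c/2
Y(j) = -18 + 2*j² (Y(j) = 8 + 2*((-5 + j²) + 2*(-4)) = 8 + 2*((-5 + j²) - 8) = 8 + 2*(-13 + j²) = 8 + (-26 + 2*j²) = -18 + 2*j²)
Y(-100) + Z(z) = (-18 + 2*(-100)²) + (3/2)*(-203) = (-18 + 2*10000) - 609/2 = (-18 + 20000) - 609/2 = 19982 - 609/2 = 39355/2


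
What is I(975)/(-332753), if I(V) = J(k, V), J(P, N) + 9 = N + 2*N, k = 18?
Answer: -2916/332753 ≈ -0.0087633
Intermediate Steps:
J(P, N) = -9 + 3*N (J(P, N) = -9 + (N + 2*N) = -9 + 3*N)
I(V) = -9 + 3*V
I(975)/(-332753) = (-9 + 3*975)/(-332753) = (-9 + 2925)*(-1/332753) = 2916*(-1/332753) = -2916/332753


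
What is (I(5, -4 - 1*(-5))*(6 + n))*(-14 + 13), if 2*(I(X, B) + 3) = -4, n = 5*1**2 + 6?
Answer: 85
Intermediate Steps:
n = 11 (n = 5*1 + 6 = 5 + 6 = 11)
I(X, B) = -5 (I(X, B) = -3 + (1/2)*(-4) = -3 - 2 = -5)
(I(5, -4 - 1*(-5))*(6 + n))*(-14 + 13) = (-5*(6 + 11))*(-14 + 13) = -5*17*(-1) = -85*(-1) = 85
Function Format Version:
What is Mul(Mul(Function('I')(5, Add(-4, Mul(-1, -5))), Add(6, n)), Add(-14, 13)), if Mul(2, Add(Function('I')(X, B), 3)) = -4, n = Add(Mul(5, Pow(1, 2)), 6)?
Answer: 85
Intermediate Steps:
n = 11 (n = Add(Mul(5, 1), 6) = Add(5, 6) = 11)
Function('I')(X, B) = -5 (Function('I')(X, B) = Add(-3, Mul(Rational(1, 2), -4)) = Add(-3, -2) = -5)
Mul(Mul(Function('I')(5, Add(-4, Mul(-1, -5))), Add(6, n)), Add(-14, 13)) = Mul(Mul(-5, Add(6, 11)), Add(-14, 13)) = Mul(Mul(-5, 17), -1) = Mul(-85, -1) = 85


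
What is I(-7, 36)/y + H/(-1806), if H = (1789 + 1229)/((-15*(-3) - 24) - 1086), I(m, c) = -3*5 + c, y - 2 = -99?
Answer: -6683074/31094805 ≈ -0.21493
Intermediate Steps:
y = -97 (y = 2 - 99 = -97)
I(m, c) = -15 + c
H = -1006/355 (H = 3018/((45 - 24) - 1086) = 3018/(21 - 1086) = 3018/(-1065) = 3018*(-1/1065) = -1006/355 ≈ -2.8338)
I(-7, 36)/y + H/(-1806) = (-15 + 36)/(-97) - 1006/355/(-1806) = 21*(-1/97) - 1006/355*(-1/1806) = -21/97 + 503/320565 = -6683074/31094805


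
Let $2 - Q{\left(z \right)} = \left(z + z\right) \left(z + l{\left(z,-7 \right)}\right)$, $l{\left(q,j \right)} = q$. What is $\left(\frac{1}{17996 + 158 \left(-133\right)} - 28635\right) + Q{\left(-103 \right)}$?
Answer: $- \frac{214486243}{3018} \approx -71069.0$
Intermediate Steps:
$Q{\left(z \right)} = 2 - 4 z^{2}$ ($Q{\left(z \right)} = 2 - \left(z + z\right) \left(z + z\right) = 2 - 2 z 2 z = 2 - 4 z^{2}$)
$\left(\frac{1}{17996 + 158 \left(-133\right)} - 28635\right) + Q{\left(-103 \right)} = \left(\frac{1}{17996 + 158 \left(-133\right)} - 28635\right) + \left(2 - 4 \left(-103\right)^{2}\right) = \left(\frac{1}{17996 - 21014} - 28635\right) + \left(2 - 42436\right) = \left(\frac{1}{-3018} - 28635\right) + \left(2 - 42436\right) = \left(- \frac{1}{3018} - 28635\right) - 42434 = - \frac{86420431}{3018} - 42434 = - \frac{214486243}{3018}$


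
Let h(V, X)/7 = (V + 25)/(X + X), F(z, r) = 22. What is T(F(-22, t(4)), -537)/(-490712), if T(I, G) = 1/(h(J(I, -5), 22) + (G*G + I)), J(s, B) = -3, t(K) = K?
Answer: -1/141518641884 ≈ -7.0662e-12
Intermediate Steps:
h(V, X) = 7*(25 + V)/(2*X) (h(V, X) = 7*((V + 25)/(X + X)) = 7*((25 + V)/((2*X))) = 7*((25 + V)*(1/(2*X))) = 7*((25 + V)/(2*X)) = 7*(25 + V)/(2*X))
T(I, G) = 1/(7/2 + I + G²) (T(I, G) = 1/((7/2)*(25 - 3)/22 + (G*G + I)) = 1/((7/2)*(1/22)*22 + (G² + I)) = 1/(7/2 + (I + G²)) = 1/(7/2 + I + G²))
T(F(-22, t(4)), -537)/(-490712) = (2/(7 + 2*22 + 2*(-537)²))/(-490712) = (2/(7 + 44 + 2*288369))*(-1/490712) = (2/(7 + 44 + 576738))*(-1/490712) = (2/576789)*(-1/490712) = -1/141518641884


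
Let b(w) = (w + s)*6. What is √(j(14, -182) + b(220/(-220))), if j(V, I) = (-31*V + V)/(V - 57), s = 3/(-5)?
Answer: 6*√215/215 ≈ 0.40920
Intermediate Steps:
s = -⅗ (s = 3*(-⅕) = -⅗ ≈ -0.60000)
j(V, I) = -30*V/(-57 + V) (j(V, I) = (-30*V)/(-57 + V) = -30*V/(-57 + V))
b(w) = -18/5 + 6*w (b(w) = (w - ⅗)*6 = (-⅗ + w)*6 = -18/5 + 6*w)
√(j(14, -182) + b(220/(-220))) = √(-30*14/(-57 + 14) + (-18/5 + 6*(220/(-220)))) = √(-30*14/(-43) + (-18/5 + 6*(220*(-1/220)))) = √(-30*14*(-1/43) + (-18/5 + 6*(-1))) = √(420/43 + (-18/5 - 6)) = √(420/43 - 48/5) = √(36/215) = 6*√215/215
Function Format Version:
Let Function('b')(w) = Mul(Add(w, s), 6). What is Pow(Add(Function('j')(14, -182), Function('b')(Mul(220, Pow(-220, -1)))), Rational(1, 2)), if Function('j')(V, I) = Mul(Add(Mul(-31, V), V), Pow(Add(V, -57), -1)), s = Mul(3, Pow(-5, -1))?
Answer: Mul(Rational(6, 215), Pow(215, Rational(1, 2))) ≈ 0.40920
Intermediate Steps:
s = Rational(-3, 5) (s = Mul(3, Rational(-1, 5)) = Rational(-3, 5) ≈ -0.60000)
Function('j')(V, I) = Mul(-30, V, Pow(Add(-57, V), -1)) (Function('j')(V, I) = Mul(Mul(-30, V), Pow(Add(-57, V), -1)) = Mul(-30, V, Pow(Add(-57, V), -1)))
Function('b')(w) = Add(Rational(-18, 5), Mul(6, w)) (Function('b')(w) = Mul(Add(w, Rational(-3, 5)), 6) = Mul(Add(Rational(-3, 5), w), 6) = Add(Rational(-18, 5), Mul(6, w)))
Pow(Add(Function('j')(14, -182), Function('b')(Mul(220, Pow(-220, -1)))), Rational(1, 2)) = Pow(Add(Mul(-30, 14, Pow(Add(-57, 14), -1)), Add(Rational(-18, 5), Mul(6, Mul(220, Pow(-220, -1))))), Rational(1, 2)) = Pow(Add(Mul(-30, 14, Pow(-43, -1)), Add(Rational(-18, 5), Mul(6, Mul(220, Rational(-1, 220))))), Rational(1, 2)) = Pow(Add(Mul(-30, 14, Rational(-1, 43)), Add(Rational(-18, 5), Mul(6, -1))), Rational(1, 2)) = Pow(Add(Rational(420, 43), Add(Rational(-18, 5), -6)), Rational(1, 2)) = Pow(Add(Rational(420, 43), Rational(-48, 5)), Rational(1, 2)) = Pow(Rational(36, 215), Rational(1, 2)) = Mul(Rational(6, 215), Pow(215, Rational(1, 2)))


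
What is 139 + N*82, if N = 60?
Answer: 5059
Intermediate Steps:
139 + N*82 = 139 + 60*82 = 139 + 4920 = 5059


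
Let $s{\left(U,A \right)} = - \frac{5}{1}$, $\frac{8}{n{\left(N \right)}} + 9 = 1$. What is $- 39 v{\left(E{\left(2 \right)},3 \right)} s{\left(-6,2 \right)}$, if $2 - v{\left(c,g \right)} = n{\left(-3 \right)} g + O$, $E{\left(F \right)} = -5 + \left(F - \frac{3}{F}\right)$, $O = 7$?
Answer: $-390$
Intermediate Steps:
$n{\left(N \right)} = -1$ ($n{\left(N \right)} = \frac{8}{-9 + 1} = \frac{8}{-8} = 8 \left(- \frac{1}{8}\right) = -1$)
$s{\left(U,A \right)} = -5$ ($s{\left(U,A \right)} = \left(-5\right) 1 = -5$)
$E{\left(F \right)} = -5 + F - \frac{3}{F}$
$v{\left(c,g \right)} = -5 + g$ ($v{\left(c,g \right)} = 2 - \left(- g + 7\right) = 2 - \left(7 - g\right) = 2 + \left(-7 + g\right) = -5 + g$)
$- 39 v{\left(E{\left(2 \right)},3 \right)} s{\left(-6,2 \right)} = - 39 \left(-5 + 3\right) \left(-5\right) = \left(-39\right) \left(-2\right) \left(-5\right) = 78 \left(-5\right) = -390$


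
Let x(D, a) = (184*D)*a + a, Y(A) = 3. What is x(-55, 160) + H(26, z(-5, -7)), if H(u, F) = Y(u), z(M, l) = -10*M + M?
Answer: -1619037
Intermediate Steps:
z(M, l) = -9*M
x(D, a) = a + 184*D*a (x(D, a) = 184*D*a + a = a + 184*D*a)
H(u, F) = 3
x(-55, 160) + H(26, z(-5, -7)) = 160*(1 + 184*(-55)) + 3 = 160*(1 - 10120) + 3 = 160*(-10119) + 3 = -1619040 + 3 = -1619037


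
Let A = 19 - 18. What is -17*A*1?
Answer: -17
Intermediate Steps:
A = 1
-17*A*1 = -17*1*1 = -17*1 = -17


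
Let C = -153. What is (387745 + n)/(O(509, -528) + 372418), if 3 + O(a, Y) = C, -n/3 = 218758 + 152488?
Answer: -725993/372262 ≈ -1.9502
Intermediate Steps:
n = -1113738 (n = -3*(218758 + 152488) = -3*371246 = -1113738)
O(a, Y) = -156 (O(a, Y) = -3 - 153 = -156)
(387745 + n)/(O(509, -528) + 372418) = (387745 - 1113738)/(-156 + 372418) = -725993/372262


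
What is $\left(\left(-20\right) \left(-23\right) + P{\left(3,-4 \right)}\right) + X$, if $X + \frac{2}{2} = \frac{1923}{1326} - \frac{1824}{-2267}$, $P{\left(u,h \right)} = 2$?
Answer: $\frac{464187809}{1002014} \approx 463.25$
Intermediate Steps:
$X = \frac{1257341}{1002014}$ ($X = -1 + \left(\frac{1923}{1326} - \frac{1824}{-2267}\right) = -1 + \left(1923 \cdot \frac{1}{1326} - - \frac{1824}{2267}\right) = -1 + \left(\frac{641}{442} + \frac{1824}{2267}\right) = -1 + \frac{2259355}{1002014} = \frac{1257341}{1002014} \approx 1.2548$)
$\left(\left(-20\right) \left(-23\right) + P{\left(3,-4 \right)}\right) + X = \left(\left(-20\right) \left(-23\right) + 2\right) + \frac{1257341}{1002014} = \left(460 + 2\right) + \frac{1257341}{1002014} = 462 + \frac{1257341}{1002014} = \frac{464187809}{1002014}$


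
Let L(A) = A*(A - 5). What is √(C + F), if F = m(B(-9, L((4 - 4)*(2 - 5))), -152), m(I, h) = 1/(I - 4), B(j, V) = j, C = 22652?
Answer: 5*√153127/13 ≈ 150.51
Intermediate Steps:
L(A) = A*(-5 + A)
m(I, h) = 1/(-4 + I)
F = -1/13 (F = 1/(-4 - 9) = 1/(-13) = -1/13 ≈ -0.076923)
√(C + F) = √(22652 - 1/13) = √(294475/13) = 5*√153127/13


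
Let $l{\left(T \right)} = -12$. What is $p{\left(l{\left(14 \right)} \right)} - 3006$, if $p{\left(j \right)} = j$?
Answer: $-3018$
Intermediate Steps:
$p{\left(l{\left(14 \right)} \right)} - 3006 = -12 - 3006 = -3018$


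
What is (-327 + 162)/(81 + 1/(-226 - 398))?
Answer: -102960/50543 ≈ -2.0371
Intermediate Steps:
(-327 + 162)/(81 + 1/(-226 - 398)) = -165/(81 + 1/(-624)) = -165/(81 - 1/624) = -165/50543/624 = -165*624/50543 = -102960/50543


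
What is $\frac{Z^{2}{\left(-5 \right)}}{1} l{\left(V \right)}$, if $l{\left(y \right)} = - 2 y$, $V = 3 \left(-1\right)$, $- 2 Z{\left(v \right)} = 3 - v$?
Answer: $96$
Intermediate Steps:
$Z{\left(v \right)} = - \frac{3}{2} + \frac{v}{2}$ ($Z{\left(v \right)} = - \frac{3 - v}{2} = - \frac{3}{2} + \frac{v}{2}$)
$V = -3$
$\frac{Z^{2}{\left(-5 \right)}}{1} l{\left(V \right)} = \frac{\left(- \frac{3}{2} + \frac{1}{2} \left(-5\right)\right)^{2}}{1} \left(\left(-2\right) \left(-3\right)\right) = \left(- \frac{3}{2} - \frac{5}{2}\right)^{2} \cdot 1 \cdot 6 = \left(-4\right)^{2} \cdot 1 \cdot 6 = 16 \cdot 1 \cdot 6 = 16 \cdot 6 = 96$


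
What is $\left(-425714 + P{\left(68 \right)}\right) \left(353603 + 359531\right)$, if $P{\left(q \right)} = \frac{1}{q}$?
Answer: $- \frac{10322097984417}{34} \approx -3.0359 \cdot 10^{11}$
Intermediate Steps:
$\left(-425714 + P{\left(68 \right)}\right) \left(353603 + 359531\right) = \left(-425714 + \frac{1}{68}\right) \left(353603 + 359531\right) = \left(-425714 + \frac{1}{68}\right) 713134 = \left(- \frac{28948551}{68}\right) 713134 = - \frac{10322097984417}{34}$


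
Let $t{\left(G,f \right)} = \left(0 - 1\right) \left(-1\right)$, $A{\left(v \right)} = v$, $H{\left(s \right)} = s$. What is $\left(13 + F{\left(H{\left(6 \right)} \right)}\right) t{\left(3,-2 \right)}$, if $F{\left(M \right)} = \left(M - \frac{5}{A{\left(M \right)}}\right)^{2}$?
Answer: $\frac{1429}{36} \approx 39.694$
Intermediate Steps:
$t{\left(G,f \right)} = 1$ ($t{\left(G,f \right)} = \left(-1\right) \left(-1\right) = 1$)
$F{\left(M \right)} = \left(M - \frac{5}{M}\right)^{2}$
$\left(13 + F{\left(H{\left(6 \right)} \right)}\right) t{\left(3,-2 \right)} = \left(13 + \frac{\left(-5 + 6^{2}\right)^{2}}{36}\right) 1 = \left(13 + \frac{\left(-5 + 36\right)^{2}}{36}\right) 1 = \left(13 + \frac{31^{2}}{36}\right) 1 = \left(13 + \frac{1}{36} \cdot 961\right) 1 = \left(13 + \frac{961}{36}\right) 1 = \frac{1429}{36} \cdot 1 = \frac{1429}{36}$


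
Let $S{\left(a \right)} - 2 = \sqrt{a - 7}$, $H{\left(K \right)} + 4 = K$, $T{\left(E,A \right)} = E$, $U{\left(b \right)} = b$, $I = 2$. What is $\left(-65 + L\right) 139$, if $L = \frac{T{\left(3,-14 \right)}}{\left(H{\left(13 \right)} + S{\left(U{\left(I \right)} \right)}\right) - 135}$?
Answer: $- \frac{46339681}{5127} - \frac{139 i \sqrt{5}}{5127} \approx -9038.4 - 0.060623 i$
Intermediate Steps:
$H{\left(K \right)} = -4 + K$
$S{\left(a \right)} = 2 + \sqrt{-7 + a}$ ($S{\left(a \right)} = 2 + \sqrt{a - 7} = 2 + \sqrt{-7 + a}$)
$L = \frac{3}{-124 + i \sqrt{5}}$ ($L = \frac{3}{\left(\left(-4 + 13\right) + \left(2 + \sqrt{-7 + 2}\right)\right) - 135} = \frac{3}{\left(9 + \left(2 + \sqrt{-5}\right)\right) - 135} = \frac{3}{\left(9 + \left(2 + i \sqrt{5}\right)\right) - 135} = \frac{3}{\left(11 + i \sqrt{5}\right) - 135} = \frac{3}{-124 + i \sqrt{5}} \approx -0.024186 - 0.00043614 i$)
$\left(-65 + L\right) 139 = \left(-65 - \left(\frac{124}{5127} + \frac{i \sqrt{5}}{5127}\right)\right) 139 = \left(- \frac{333379}{5127} - \frac{i \sqrt{5}}{5127}\right) 139 = - \frac{46339681}{5127} - \frac{139 i \sqrt{5}}{5127}$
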